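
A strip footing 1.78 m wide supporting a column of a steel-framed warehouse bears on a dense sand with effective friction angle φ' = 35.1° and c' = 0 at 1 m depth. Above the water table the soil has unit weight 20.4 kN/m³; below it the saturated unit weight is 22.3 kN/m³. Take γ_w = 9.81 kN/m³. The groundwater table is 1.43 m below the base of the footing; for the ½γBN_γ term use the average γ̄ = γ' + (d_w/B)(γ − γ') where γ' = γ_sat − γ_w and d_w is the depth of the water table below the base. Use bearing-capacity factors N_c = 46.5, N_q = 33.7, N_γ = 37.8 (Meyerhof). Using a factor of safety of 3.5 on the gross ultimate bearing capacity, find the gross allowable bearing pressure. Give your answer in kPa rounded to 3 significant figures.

q = γ·D_f = 20.4 × 1 = 20.4 kPa.
γ' = 12.49 kN/m³; averaging over the depth B below the base, γ̄ = γ' + (d_w/B)(γ − γ') = 18.845 kN/m³.
q·N_q = 20.4 × 33.7 = 687.48 kPa
0.5·γ·B·N_γ = 0.5 × 18.845 × 1.78 × 37.8 = 633.97 kPa
q_ult = 687.48 + 633.97 = 1321.5 kPa.
q_all = 1321.5 / 3.5 = 377.56 kPa.

q_all ≈ 378 kPa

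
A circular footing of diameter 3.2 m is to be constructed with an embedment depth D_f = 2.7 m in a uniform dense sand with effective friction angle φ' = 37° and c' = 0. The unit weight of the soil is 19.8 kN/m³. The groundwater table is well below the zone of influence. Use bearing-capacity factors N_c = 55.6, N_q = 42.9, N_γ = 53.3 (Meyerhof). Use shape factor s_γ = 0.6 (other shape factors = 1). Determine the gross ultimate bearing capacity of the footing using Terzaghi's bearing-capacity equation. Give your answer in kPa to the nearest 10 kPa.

q_ult ≈ 3310 kPa

q = γ·D_f = 19.8 × 2.7 = 53.46 kPa.
q·N_q = 53.46 × 42.9 = 2293.4 kPa
0.5·γ·B·N_γ·s_γ = 0.5 × 19.8 × 3.2 × 53.3 × 0.6 = 1013.1 kPa
q_ult = 2293.4 + 1013.1 = 3306.6 kPa.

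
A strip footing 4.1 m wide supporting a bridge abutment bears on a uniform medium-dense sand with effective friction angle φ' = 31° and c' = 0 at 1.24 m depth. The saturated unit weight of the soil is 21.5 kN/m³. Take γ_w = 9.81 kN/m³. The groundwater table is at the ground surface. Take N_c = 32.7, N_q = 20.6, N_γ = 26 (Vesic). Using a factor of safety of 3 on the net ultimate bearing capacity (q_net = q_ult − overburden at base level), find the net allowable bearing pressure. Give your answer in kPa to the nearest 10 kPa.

q_all(net) ≈ 300 kPa

γ' = 21.5 − 9.81 = 11.69 kN/m³ (submerged throughout). q = 11.69 × 1.24 = 14.496 kPa; the same γ' applies in the ½γBN_γ term.
q·N_q = 14.496 × 20.6 = 298.61 kPa
0.5·γ·B·N_γ = 0.5 × 11.69 × 4.1 × 26 = 623.08 kPa
q_ult = 298.61 + 623.08 = 921.69 kPa.
q_net = 921.69 − 14.496 = 907.19 kPa.
q_all(net) = 907.19 / 3 = 302.4 kPa.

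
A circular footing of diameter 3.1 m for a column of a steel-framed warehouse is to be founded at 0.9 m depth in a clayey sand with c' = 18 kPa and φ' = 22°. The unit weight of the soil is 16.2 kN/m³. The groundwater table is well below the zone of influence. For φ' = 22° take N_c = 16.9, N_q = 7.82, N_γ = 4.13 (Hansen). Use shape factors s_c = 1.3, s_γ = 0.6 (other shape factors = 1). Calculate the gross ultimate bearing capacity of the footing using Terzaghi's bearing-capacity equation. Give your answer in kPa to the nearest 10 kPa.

q = γ·D_f = 16.2 × 0.9 = 14.58 kPa.
c·N_c·s_c = 18 × 16.9 × 1.3 = 395.46 kPa
q·N_q = 14.58 × 7.82 = 114.02 kPa
0.5·γ·B·N_γ·s_γ = 0.5 × 16.2 × 3.1 × 4.13 × 0.6 = 62.223 kPa
q_ult = 395.46 + 114.02 + 62.223 = 571.7 kPa.

q_ult ≈ 570 kPa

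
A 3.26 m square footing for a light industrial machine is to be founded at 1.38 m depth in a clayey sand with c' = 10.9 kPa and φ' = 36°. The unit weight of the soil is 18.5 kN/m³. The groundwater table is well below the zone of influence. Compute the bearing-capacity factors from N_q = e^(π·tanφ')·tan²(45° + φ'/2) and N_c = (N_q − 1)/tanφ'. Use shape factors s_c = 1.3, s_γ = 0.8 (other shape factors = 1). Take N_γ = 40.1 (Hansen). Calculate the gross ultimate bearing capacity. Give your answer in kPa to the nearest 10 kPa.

tan36° = 0.7265, so N_q = e^(π×0.7265)·tan²(63°) = 9.801 × 3.852 = 37.75.
N_c = (37.75 − 1)/tan36° = 50.59.
q = γ·D_f = 18.5 × 1.38 = 25.53 kPa.
c·N_c·s_c = 10.9 × 50.585 × 1.3 = 716.8 kPa
q·N_q = 25.53 × 37.752 = 963.82 kPa
0.5·γ·B·N_γ·s_γ = 0.5 × 18.5 × 3.26 × 40.1 × 0.8 = 967.37 kPa
q_ult = 716.8 + 963.82 + 967.37 = 2648 kPa.

q_ult ≈ 2650 kPa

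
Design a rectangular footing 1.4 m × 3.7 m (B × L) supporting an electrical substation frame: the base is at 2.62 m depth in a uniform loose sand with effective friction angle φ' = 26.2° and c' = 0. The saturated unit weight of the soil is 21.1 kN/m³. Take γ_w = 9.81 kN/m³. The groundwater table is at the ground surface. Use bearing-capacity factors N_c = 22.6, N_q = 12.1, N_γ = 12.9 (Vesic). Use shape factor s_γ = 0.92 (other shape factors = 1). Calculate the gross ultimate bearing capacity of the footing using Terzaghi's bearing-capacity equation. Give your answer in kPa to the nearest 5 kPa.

γ' = 21.1 − 9.81 = 11.29 kN/m³ (submerged throughout). q = 11.29 × 2.62 = 29.58 kPa; the same γ' applies in the ½γBN_γ term.
q·N_q = 29.58 × 12.1 = 357.92 kPa
0.5·γ·B·N_γ·s_γ = 0.5 × 11.29 × 1.4 × 12.9 × 0.92 = 93.793 kPa
q_ult = 357.92 + 93.793 = 451.71 kPa.

q_ult ≈ 450 kPa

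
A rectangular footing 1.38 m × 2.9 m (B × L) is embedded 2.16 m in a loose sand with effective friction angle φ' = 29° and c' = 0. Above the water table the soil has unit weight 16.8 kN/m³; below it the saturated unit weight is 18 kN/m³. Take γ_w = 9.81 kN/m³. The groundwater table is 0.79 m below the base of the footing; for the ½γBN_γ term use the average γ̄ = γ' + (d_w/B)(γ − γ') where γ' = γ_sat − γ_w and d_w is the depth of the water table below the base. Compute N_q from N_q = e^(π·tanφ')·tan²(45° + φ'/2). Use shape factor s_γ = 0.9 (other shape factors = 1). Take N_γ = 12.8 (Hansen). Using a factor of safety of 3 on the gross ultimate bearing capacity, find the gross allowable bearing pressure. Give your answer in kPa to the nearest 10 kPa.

q_all ≈ 230 kPa

N_q = e^(π·tan29°)·tan²(59.5°) = 16.44.
Overburden at base level: q = 16.8 × 2.16 = 36.288 kPa.
The water table is 0.79 m below the base (< B = 1.38 m), so the ½γBN_γ term uses γ̄ = γ' + (d_w/B)(γ − γ') = 8.19 + (0.79/1.38)(16.8 − 8.19) = 13.119 kN/m³.
Surcharge term q·N_q = 36.288 × 16.443 = 596.69 kPa; self-weight term 0.5·γ·B·N_γ·s_γ = 0.5 × 13.119 × 1.38 × 12.8 × 0.9 = 104.28 kPa.
q_ult = 596.69 + 104.28 = 700.97 kPa.
q_all = 700.97 / 3 = 233.66 kPa.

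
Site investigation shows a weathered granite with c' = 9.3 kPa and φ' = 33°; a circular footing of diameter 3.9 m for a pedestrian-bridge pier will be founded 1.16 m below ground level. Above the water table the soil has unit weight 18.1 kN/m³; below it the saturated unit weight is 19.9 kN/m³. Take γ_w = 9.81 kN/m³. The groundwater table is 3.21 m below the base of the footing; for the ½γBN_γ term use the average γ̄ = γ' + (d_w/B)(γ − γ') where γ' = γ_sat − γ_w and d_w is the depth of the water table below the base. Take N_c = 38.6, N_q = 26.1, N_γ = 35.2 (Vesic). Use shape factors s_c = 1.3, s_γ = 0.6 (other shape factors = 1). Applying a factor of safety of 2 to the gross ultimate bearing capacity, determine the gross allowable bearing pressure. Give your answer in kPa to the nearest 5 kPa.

Overburden at base level: q = 18.1 × 1.16 = 20.996 kPa.
The water table is 3.21 m below the base (< B = 3.9 m), so the ½γBN_γ term uses γ̄ = γ' + (d_w/B)(γ − γ') = 10.09 + (3.21/3.9)(18.1 − 10.09) = 16.683 kN/m³.
Cohesion term c·N_c·s_c = 9.3 × 38.6 × 1.3 = 466.67 kPa; surcharge term q·N_q = 20.996 × 26.1 = 548 kPa; self-weight term 0.5·γ·B·N_γ·s_γ = 0.5 × 16.683 × 3.9 × 35.2 × 0.6 = 687.07 kPa.
q_ult = 466.67 + 548 + 687.07 = 1701.7 kPa.
q_all = q_ult / FS = 1701.7 / 2 = 850.87 kPa.

q_all ≈ 850 kPa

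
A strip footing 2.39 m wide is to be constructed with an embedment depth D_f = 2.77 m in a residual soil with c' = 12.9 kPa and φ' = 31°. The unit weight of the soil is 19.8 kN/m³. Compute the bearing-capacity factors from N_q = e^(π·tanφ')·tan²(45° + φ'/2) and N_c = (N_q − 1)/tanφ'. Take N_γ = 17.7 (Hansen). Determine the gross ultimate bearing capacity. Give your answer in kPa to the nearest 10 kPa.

q_ult ≈ 1970 kPa

tan31° = 0.6009, so N_q = e^(π×0.6009)·tan²(60.5°) = 6.604 × 3.124 = 20.63.
N_c = (20.63 − 1)/tan31° = 32.67.
Effective surcharge at the founding depth q = γ·D_f = 19.8 × 2.77 = 54.846 kPa.
q_ult = c·N_c + q·N_q + 0.5·γ·B·N_γ
     = 12.9 × 32.671 + 54.846 × 20.631 + 0.5 × 19.8 × 2.39 × 17.7
     = 421.46 + 1131.5 + 418.8 = 1971.8 kPa.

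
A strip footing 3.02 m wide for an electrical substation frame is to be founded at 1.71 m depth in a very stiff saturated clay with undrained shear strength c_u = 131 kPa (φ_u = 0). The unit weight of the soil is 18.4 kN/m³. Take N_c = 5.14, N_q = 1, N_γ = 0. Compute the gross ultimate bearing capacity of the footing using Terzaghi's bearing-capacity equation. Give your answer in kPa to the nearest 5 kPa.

Overburden at base level: q = 18.4 × 1.71 = 31.464 kPa.
Cohesion term c·N_c = 131 × 5.14 = 673.34 kPa; surcharge term q·N_q = 31.464 × 1 = 31.464 kPa.
q_ult = 673.34 + 31.464 = 704.8 kPa.

q_ult ≈ 705 kPa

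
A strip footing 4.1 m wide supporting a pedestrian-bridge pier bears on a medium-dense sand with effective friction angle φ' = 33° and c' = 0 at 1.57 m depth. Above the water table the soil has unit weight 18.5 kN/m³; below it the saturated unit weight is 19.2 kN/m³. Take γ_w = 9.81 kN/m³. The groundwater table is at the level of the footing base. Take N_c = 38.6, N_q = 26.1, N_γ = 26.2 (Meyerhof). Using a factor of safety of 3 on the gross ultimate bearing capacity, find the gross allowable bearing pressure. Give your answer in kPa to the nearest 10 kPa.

q_all ≈ 420 kPa

Effective surcharge at the founding depth q = γ·D_f = 18.5 × 1.57 = 29.045 kPa.
The water table coincides with the base, so in the self-weight term γ → γ' = 9.39 kN/m³.
q_ult = q·N_q + 0.5·γ·B·N_γ
     = 29.045 × 26.1 + 0.5 × 9.39 × 4.1 × 26.2
     = 758.07 + 504.34 = 1262.4 kPa.
q_all = 1262.4 / 3 = 420.8 kPa.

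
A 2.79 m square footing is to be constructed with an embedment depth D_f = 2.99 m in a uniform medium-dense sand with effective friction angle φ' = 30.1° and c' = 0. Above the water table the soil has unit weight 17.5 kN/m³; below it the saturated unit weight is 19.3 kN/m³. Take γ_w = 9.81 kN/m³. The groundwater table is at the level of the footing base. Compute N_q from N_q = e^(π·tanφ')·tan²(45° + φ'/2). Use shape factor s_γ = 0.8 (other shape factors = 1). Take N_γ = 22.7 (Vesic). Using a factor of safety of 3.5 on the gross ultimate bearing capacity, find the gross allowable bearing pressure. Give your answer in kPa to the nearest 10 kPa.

N_q = e^(π·tan30.1°)·tan²(60.05°) = 18.61.
Overburden at base level: q = 17.5 × 2.99 = 52.325 kPa.
Below the base the soil is submerged, so the ½γBN_γ term uses γ' = 19.3 − 9.81 = 9.49 kN/m³.
Surcharge term q·N_q = 52.325 × 18.611 = 973.83 kPa; self-weight term 0.5·γ·B·N_γ·s_γ = 0.5 × 9.49 × 2.79 × 22.7 × 0.8 = 240.41 kPa.
q_ult = 973.83 + 240.41 = 1214.2 kPa.
q_all = 1214.2 / 3.5 = 346.93 kPa.

q_all ≈ 350 kPa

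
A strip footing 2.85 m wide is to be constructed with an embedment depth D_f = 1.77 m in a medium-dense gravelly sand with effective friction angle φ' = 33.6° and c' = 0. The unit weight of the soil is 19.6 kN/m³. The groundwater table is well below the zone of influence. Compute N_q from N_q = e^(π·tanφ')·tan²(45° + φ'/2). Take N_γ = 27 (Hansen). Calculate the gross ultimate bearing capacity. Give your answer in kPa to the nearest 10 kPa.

tan33.6° = 0.6644, so N_q = e^(π×0.6644)·tan²(61.8°) = 8.063 × 3.478 = 28.04.
Overburden at base level: q = 19.6 × 1.77 = 34.692 kPa.
Surcharge term q·N_q = 34.692 × 28.044 = 972.91 kPa; self-weight term 0.5·γ·B·N_γ = 0.5 × 19.6 × 2.85 × 27 = 754.11 kPa.
q_ult = 972.91 + 754.11 = 1727 kPa.

q_ult ≈ 1730 kPa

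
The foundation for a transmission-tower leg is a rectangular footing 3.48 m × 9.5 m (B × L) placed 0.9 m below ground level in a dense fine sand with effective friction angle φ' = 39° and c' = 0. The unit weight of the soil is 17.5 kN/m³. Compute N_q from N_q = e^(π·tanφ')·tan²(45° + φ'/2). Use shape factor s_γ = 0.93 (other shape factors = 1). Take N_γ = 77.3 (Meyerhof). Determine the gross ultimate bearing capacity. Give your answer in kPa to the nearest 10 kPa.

q_ult ≈ 3070 kPa

tan39° = 0.8098, so N_q = e^(π×0.8098)·tan²(64.5°) = 12.731 × 4.395 = 55.96.
Overburden at base level: q = 17.5 × 0.9 = 15.75 kPa.
Surcharge term q·N_q = 15.75 × 55.957 = 881.33 kPa; self-weight term 0.5·γ·B·N_γ·s_γ = 0.5 × 17.5 × 3.48 × 77.3 × 0.93 = 2189 kPa.
q_ult = 881.33 + 2189 = 3070.4 kPa.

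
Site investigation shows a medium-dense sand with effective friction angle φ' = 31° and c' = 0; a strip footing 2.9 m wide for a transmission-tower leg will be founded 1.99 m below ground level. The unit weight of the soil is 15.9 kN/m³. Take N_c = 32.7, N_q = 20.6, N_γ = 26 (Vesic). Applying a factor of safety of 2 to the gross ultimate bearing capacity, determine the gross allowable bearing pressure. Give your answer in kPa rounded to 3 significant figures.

q = γ·D_f = 15.9 × 1.99 = 31.641 kPa.
q·N_q = 31.641 × 20.6 = 651.8 kPa
0.5·γ·B·N_γ = 0.5 × 15.9 × 2.9 × 26 = 599.43 kPa
q_ult = 651.8 + 599.43 = 1251.2 kPa.
q_all = q_ult / FS = 1251.2 / 2 = 625.62 kPa.

q_all ≈ 626 kPa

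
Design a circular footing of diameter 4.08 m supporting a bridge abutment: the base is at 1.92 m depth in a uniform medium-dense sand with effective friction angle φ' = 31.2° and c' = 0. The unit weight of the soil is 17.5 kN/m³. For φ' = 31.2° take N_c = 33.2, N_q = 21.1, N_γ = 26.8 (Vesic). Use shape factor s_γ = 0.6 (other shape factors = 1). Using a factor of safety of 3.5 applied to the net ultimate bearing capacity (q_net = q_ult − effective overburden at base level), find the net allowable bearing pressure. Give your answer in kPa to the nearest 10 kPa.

q_all(net) ≈ 360 kPa

Effective surcharge at the founding depth q = γ·D_f = 17.5 × 1.92 = 33.6 kPa.
q_ult = q·N_q + 0.5·γ·B·N_γ·s_γ
     = 33.6 × 21.1 + 0.5 × 17.5 × 4.08 × 26.8 × 0.6
     = 708.96 + 574.06 = 1283 kPa.
Net ultimate: q_net = 1283 − 33.6 = 1249.4 kPa.
q_all(net) = 1249.4 / 3.5 = 356.98 kPa.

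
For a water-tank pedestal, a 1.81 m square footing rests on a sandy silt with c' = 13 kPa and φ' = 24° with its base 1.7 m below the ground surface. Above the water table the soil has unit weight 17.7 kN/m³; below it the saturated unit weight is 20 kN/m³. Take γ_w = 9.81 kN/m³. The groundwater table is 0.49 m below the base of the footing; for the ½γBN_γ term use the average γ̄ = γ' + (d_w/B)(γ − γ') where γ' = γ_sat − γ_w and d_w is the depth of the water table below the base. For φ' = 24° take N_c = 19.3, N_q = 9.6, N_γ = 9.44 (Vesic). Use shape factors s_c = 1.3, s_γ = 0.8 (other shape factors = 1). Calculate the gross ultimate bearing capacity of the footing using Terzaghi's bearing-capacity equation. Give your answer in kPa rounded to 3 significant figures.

q = γ·D_f = 17.7 × 1.7 = 30.09 kPa.
γ' = 10.19 kN/m³; averaging over the depth B below the base, γ̄ = γ' + (d_w/B)(γ − γ') = 12.223 kN/m³.
c·N_c·s_c = 13 × 19.3 × 1.3 = 326.17 kPa
q·N_q = 30.09 × 9.6 = 288.86 kPa
0.5·γ·B·N_γ·s_γ = 0.5 × 12.223 × 1.81 × 9.44 × 0.8 = 83.539 kPa
q_ult = 326.17 + 288.86 + 83.539 = 698.57 kPa.

q_ult ≈ 699 kPa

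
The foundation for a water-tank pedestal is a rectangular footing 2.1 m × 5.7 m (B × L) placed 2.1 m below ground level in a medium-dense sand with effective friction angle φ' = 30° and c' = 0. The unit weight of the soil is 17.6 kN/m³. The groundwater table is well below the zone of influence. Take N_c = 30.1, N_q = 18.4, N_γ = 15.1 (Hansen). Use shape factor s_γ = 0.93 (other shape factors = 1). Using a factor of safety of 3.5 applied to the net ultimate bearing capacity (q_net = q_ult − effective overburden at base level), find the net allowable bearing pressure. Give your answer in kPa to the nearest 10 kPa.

q_all(net) ≈ 260 kPa

Effective surcharge at the founding depth q = γ·D_f = 17.6 × 2.1 = 36.96 kPa.
q_ult = q·N_q + 0.5·γ·B·N_γ·s_γ
     = 36.96 × 18.4 + 0.5 × 17.6 × 2.1 × 15.1 × 0.93
     = 680.06 + 259.51 = 939.58 kPa.
Net ultimate: q_net = 939.58 − 36.96 = 902.62 kPa.
q_all(net) = 902.62 / 3.5 = 257.89 kPa.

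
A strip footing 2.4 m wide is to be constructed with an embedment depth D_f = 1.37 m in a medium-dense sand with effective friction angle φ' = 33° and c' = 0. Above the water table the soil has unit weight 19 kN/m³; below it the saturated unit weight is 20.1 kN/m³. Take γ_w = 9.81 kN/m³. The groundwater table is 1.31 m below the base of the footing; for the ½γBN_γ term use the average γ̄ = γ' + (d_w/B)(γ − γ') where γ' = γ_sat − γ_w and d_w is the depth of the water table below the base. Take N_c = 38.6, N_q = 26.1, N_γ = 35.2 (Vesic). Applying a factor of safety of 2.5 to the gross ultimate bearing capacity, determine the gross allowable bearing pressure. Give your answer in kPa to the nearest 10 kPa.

q_all ≈ 530 kPa

Overburden at base level: q = 19 × 1.37 = 26.03 kPa.
The water table is 1.31 m below the base (< B = 2.4 m), so the ½γBN_γ term uses γ̄ = γ' + (d_w/B)(γ − γ') = 10.29 + (1.31/2.4)(19 − 10.29) = 15.044 kN/m³.
Surcharge term q·N_q = 26.03 × 26.1 = 679.38 kPa; self-weight term 0.5·γ·B·N_γ = 0.5 × 15.044 × 2.4 × 35.2 = 635.47 kPa.
q_ult = 679.38 + 635.47 = 1314.9 kPa.
q_all = q_ult / FS = 1314.9 / 2.5 = 525.94 kPa.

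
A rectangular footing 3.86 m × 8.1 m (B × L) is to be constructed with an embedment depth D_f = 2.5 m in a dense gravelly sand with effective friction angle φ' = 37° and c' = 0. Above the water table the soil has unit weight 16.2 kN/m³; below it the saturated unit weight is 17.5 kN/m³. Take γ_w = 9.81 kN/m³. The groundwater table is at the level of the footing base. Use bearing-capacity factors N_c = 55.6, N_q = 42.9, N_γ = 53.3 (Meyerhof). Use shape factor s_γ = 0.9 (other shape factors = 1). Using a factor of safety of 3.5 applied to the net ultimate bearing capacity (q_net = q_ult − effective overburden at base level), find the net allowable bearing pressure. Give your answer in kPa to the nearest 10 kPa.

q_all(net) ≈ 690 kPa

Effective surcharge at the founding depth q = γ·D_f = 16.2 × 2.5 = 40.5 kPa.
The water table coincides with the base, so in the self-weight term γ → γ' = 7.69 kN/m³.
q_ult = q·N_q + 0.5·γ·B·N_γ·s_γ
     = 40.5 × 42.9 + 0.5 × 7.69 × 3.86 × 53.3 × 0.9
     = 1737.5 + 711.96 = 2449.4 kPa.
Net ultimate: q_net = 2449.4 − 40.5 = 2408.9 kPa.
q_all(net) = 2408.9 / 3.5 = 688.26 kPa.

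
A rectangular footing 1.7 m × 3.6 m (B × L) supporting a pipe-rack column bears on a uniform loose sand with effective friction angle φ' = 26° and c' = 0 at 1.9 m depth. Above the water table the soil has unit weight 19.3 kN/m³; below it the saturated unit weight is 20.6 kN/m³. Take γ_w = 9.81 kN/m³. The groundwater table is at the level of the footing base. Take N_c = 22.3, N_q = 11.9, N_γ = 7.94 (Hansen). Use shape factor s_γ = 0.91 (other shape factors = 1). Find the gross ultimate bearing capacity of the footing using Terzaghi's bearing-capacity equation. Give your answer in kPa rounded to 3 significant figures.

q_ult ≈ 503 kPa

q = γ·D_f = 19.3 × 1.9 = 36.67 kPa.
For the ½γBN_γ term take γ' = 20.6 − 9.81 = 10.79 kN/m³ (soil below base is submerged).
q·N_q = 36.67 × 11.9 = 436.37 kPa
0.5·γ·B·N_γ·s_γ = 0.5 × 10.79 × 1.7 × 7.94 × 0.91 = 66.268 kPa
q_ult = 436.37 + 66.268 = 502.64 kPa.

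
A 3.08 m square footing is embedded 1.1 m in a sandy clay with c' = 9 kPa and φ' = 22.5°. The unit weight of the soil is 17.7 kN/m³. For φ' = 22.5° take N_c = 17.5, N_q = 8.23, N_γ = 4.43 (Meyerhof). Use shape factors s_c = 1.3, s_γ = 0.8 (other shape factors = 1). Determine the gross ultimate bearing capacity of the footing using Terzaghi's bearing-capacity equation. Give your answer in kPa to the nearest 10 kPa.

Overburden at base level: q = 17.7 × 1.1 = 19.47 kPa.
Cohesion term c·N_c·s_c = 9 × 17.5 × 1.3 = 204.75 kPa; surcharge term q·N_q = 19.47 × 8.23 = 160.24 kPa; self-weight term 0.5·γ·B·N_γ·s_γ = 0.5 × 17.7 × 3.08 × 4.43 × 0.8 = 96.602 kPa.
q_ult = 204.75 + 160.24 + 96.602 = 461.59 kPa.

q_ult ≈ 460 kPa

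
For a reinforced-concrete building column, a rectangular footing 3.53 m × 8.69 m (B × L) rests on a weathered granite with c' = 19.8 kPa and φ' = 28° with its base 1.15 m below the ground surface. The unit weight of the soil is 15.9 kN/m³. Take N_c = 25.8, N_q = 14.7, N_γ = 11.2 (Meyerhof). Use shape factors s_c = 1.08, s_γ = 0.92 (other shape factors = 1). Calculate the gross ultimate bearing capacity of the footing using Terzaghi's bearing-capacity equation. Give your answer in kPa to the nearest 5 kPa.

q_ult ≈ 1110 kPa

Effective surcharge at the founding depth q = γ·D_f = 15.9 × 1.15 = 18.285 kPa.
q_ult = c·N_c·s_c + q·N_q + 0.5·γ·B·N_γ·s_γ
     = 19.8 × 25.8 × 1.08 + 18.285 × 14.7 + 0.5 × 15.9 × 3.53 × 11.2 × 0.92
     = 551.71 + 268.79 + 289.17 = 1109.7 kPa.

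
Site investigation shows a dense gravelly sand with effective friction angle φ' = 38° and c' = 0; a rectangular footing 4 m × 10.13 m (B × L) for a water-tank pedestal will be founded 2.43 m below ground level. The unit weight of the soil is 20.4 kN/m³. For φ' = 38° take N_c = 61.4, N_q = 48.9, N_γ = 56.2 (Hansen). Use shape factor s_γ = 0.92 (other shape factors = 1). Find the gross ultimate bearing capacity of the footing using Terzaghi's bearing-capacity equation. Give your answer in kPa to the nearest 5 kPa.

Overburden at base level: q = 20.4 × 2.43 = 49.572 kPa.
Surcharge term q·N_q = 49.572 × 48.9 = 2424.1 kPa; self-weight term 0.5·γ·B·N_γ·s_γ = 0.5 × 20.4 × 4 × 56.2 × 0.92 = 2109.5 kPa.
q_ult = 2424.1 + 2109.5 = 4533.6 kPa.

q_ult ≈ 4535 kPa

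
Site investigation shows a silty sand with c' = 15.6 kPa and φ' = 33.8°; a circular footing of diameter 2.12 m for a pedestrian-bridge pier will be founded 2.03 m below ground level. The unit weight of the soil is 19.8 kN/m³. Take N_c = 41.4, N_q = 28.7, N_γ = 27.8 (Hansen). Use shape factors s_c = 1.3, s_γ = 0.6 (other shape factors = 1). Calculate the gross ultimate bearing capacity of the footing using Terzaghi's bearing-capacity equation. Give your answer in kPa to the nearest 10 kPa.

q_ult ≈ 2340 kPa

Overburden at base level: q = 19.8 × 2.03 = 40.194 kPa.
Cohesion term c·N_c·s_c = 15.6 × 41.4 × 1.3 = 839.59 kPa; surcharge term q·N_q = 40.194 × 28.7 = 1153.6 kPa; self-weight term 0.5·γ·B·N_γ·s_γ = 0.5 × 19.8 × 2.12 × 27.8 × 0.6 = 350.08 kPa.
q_ult = 839.59 + 1153.6 + 350.08 = 2343.2 kPa.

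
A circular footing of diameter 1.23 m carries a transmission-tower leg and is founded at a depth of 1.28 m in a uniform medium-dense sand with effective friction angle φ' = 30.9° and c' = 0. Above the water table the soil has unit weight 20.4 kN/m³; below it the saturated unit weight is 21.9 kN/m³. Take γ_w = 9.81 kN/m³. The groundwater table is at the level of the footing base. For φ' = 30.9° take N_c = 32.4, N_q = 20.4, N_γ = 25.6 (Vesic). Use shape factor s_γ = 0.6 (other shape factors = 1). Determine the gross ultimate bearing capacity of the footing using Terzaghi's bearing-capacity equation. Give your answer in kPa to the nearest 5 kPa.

q_ult ≈ 645 kPa

Overburden at base level: q = 20.4 × 1.28 = 26.112 kPa.
Below the base the soil is submerged, so the ½γBN_γ term uses γ' = 21.9 − 9.81 = 12.09 kN/m³.
Surcharge term q·N_q = 26.112 × 20.4 = 532.68 kPa; self-weight term 0.5·γ·B·N_γ·s_γ = 0.5 × 12.09 × 1.23 × 25.6 × 0.6 = 114.21 kPa.
q_ult = 532.68 + 114.21 = 646.89 kPa.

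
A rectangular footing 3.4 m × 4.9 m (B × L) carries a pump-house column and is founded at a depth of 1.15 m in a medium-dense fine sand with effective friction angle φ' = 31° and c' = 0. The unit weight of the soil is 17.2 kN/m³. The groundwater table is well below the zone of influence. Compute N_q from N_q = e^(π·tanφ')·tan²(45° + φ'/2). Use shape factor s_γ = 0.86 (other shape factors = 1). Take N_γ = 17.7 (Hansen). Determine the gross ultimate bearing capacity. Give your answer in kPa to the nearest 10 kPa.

tan31° = 0.6009, so N_q = e^(π×0.6009)·tan²(60.5°) = 6.604 × 3.124 = 20.63.
Effective surcharge at the founding depth q = γ·D_f = 17.2 × 1.15 = 19.78 kPa.
q_ult = q·N_q + 0.5·γ·B·N_γ·s_γ
     = 19.78 × 20.631 + 0.5 × 17.2 × 3.4 × 17.7 × 0.86
     = 408.08 + 445.09 = 853.17 kPa.

q_ult ≈ 850 kPa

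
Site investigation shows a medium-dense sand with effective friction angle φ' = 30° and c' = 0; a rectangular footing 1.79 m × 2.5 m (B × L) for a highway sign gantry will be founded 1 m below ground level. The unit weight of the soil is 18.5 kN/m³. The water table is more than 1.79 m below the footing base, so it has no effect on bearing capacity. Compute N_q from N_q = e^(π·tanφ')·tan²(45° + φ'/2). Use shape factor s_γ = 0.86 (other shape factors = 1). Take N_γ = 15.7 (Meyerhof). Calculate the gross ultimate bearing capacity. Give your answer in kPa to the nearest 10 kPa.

tan30° = 0.5774, so N_q = e^(π×0.5774)·tan²(60°) = 6.134 × 3.0 = 18.4.
q = γ·D_f = 18.5 × 1 = 18.5 kPa.
q·N_q = 18.5 × 18.401 = 340.42 kPa
0.5·γ·B·N_γ·s_γ = 0.5 × 18.5 × 1.79 × 15.7 × 0.86 = 223.56 kPa
q_ult = 340.42 + 223.56 = 563.98 kPa.

q_ult ≈ 560 kPa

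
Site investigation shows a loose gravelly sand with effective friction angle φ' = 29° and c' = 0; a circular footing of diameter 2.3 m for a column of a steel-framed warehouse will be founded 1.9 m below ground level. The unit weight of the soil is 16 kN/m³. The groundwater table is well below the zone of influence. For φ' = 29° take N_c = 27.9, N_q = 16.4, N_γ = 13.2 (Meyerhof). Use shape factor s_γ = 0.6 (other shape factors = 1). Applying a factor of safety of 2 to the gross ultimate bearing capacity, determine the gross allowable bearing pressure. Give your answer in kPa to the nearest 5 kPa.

Effective surcharge at the founding depth q = γ·D_f = 16 × 1.9 = 30.4 kPa.
q_ult = q·N_q + 0.5·γ·B·N_γ·s_γ
     = 30.4 × 16.4 + 0.5 × 16 × 2.3 × 13.2 × 0.6
     = 498.56 + 145.73 = 644.29 kPa.
q_all = q_ult / FS = 644.29 / 2 = 322.14 kPa.

q_all ≈ 320 kPa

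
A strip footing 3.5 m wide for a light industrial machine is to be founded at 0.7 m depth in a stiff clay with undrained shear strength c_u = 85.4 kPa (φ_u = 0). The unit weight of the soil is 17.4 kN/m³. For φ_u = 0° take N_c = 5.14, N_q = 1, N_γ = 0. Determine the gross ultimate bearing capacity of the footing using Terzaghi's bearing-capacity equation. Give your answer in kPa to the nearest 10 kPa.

q = γ·D_f = 17.4 × 0.7 = 12.18 kPa.
c·N_c = 85.4 × 5.14 = 438.96 kPa
q·N_q = 12.18 × 1 = 12.18 kPa
q_ult = 438.96 + 12.18 = 451.14 kPa.

q_ult ≈ 450 kPa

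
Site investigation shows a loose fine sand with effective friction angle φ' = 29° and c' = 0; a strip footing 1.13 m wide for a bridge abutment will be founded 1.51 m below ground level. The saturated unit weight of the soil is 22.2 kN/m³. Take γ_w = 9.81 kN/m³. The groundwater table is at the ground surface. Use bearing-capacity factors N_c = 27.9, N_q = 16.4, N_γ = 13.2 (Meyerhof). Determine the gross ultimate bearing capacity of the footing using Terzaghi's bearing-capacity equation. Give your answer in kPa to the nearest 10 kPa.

With the water table at the surface the whole profile is submerged: γ' = 22.2 − 9.81 = 12.39 kN/m³, so q = γ'·D_f = 18.709 kPa; the same γ' applies in the ½γBN_γ term.
q_ult = q·N_q + 0.5·γ·B·N_γ
     = 18.709 × 16.4 + 0.5 × 12.39 × 1.13 × 13.2
     = 306.83 + 92.405 = 399.23 kPa.

q_ult ≈ 400 kPa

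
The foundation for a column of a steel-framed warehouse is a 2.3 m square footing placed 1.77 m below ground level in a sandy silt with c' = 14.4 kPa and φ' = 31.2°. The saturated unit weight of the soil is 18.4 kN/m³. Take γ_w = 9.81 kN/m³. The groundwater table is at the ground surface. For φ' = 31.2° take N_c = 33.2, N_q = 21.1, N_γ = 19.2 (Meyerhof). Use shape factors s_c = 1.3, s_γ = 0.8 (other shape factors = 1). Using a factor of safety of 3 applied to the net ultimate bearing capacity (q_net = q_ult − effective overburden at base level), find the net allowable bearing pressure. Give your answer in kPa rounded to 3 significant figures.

q_all(net) ≈ 360 kPa

With the water table at the surface the whole profile is submerged: γ' = 18.4 − 9.81 = 8.59 kN/m³, so q = γ'·D_f = 15.204 kPa; the same γ' applies in the ½γBN_γ term.
q_ult = c·N_c·s_c + q·N_q + 0.5·γ·B·N_γ·s_γ
     = 14.4 × 33.2 × 1.3 + 15.204 × 21.1 + 0.5 × 8.59 × 2.3 × 19.2 × 0.8
     = 621.5 + 320.81 + 151.73 = 1094 kPa.
Net ultimate: q_net = 1094 − 15.204 = 1078.8 kPa.
q_all(net) = 1078.8 / 3 = 359.61 kPa.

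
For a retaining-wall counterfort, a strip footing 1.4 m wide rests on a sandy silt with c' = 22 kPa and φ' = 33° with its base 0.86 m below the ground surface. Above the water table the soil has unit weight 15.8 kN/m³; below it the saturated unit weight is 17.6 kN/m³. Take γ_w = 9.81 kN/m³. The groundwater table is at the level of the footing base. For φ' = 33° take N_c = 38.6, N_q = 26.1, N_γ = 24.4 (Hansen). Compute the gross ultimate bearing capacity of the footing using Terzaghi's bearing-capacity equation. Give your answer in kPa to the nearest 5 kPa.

q_ult ≈ 1335 kPa

Overburden at base level: q = 15.8 × 0.86 = 13.588 kPa.
Below the base the soil is submerged, so the ½γBN_γ term uses γ' = 17.6 − 9.81 = 7.79 kN/m³.
Cohesion term c·N_c = 22 × 38.6 = 849.2 kPa; surcharge term q·N_q = 13.588 × 26.1 = 354.65 kPa; self-weight term 0.5·γ·B·N_γ = 0.5 × 7.79 × 1.4 × 24.4 = 133.05 kPa.
q_ult = 849.2 + 354.65 + 133.05 = 1336.9 kPa.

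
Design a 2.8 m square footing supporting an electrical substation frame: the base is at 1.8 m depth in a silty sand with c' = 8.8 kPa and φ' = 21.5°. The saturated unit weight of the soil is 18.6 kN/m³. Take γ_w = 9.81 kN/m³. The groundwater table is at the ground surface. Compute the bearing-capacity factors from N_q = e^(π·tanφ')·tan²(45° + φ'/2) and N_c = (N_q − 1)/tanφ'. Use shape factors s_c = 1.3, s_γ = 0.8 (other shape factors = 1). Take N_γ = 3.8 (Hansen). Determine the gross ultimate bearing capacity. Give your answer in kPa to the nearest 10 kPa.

q_ult ≈ 340 kPa

tan21.5° = 0.3939, so N_q = e^(π×0.3939)·tan²(55.75°) = 3.447 × 2.157 = 7.44.
N_c = (7.44 − 1)/tan21.5° = 16.34.
Water table at ground surface, so effective unit weight γ' = 18.6 − 9.81 = 8.79 kN/m³ is used throughout; overburden q = 8.79 × 1.8 = 15.822 kPa; the same γ' applies in the ½γBN_γ term.
Cohesion term c·N_c·s_c = 8.8 × 16.337 × 1.3 = 186.9 kPa; surcharge term q·N_q = 15.822 × 7.4354 = 117.64 kPa; self-weight term 0.5·γ·B·N_γ·s_γ = 0.5 × 8.79 × 2.8 × 3.8 × 0.8 = 37.41 kPa.
q_ult = 186.9 + 117.64 + 37.41 = 341.95 kPa.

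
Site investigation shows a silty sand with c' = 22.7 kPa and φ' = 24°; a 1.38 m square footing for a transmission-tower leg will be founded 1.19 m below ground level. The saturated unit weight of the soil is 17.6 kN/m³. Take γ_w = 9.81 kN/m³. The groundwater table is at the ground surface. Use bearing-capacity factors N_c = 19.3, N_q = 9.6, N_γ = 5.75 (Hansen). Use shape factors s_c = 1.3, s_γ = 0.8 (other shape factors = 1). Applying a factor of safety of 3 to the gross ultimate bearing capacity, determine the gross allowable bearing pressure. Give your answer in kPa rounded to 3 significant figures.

Water table at ground surface, so effective unit weight γ' = 17.6 − 9.81 = 7.79 kN/m³ is used throughout; overburden q = 7.79 × 1.19 = 9.2701 kPa; the same γ' applies in the ½γBN_γ term.
Cohesion term c·N_c·s_c = 22.7 × 19.3 × 1.3 = 569.54 kPa; surcharge term q·N_q = 9.2701 × 9.6 = 88.993 kPa; self-weight term 0.5·γ·B·N_γ·s_γ = 0.5 × 7.79 × 1.38 × 5.75 × 0.8 = 24.725 kPa.
q_ult = 569.54 + 88.993 + 24.725 = 683.26 kPa.
q_all = q_ult / FS = 683.26 / 3 = 227.75 kPa.

q_all ≈ 228 kPa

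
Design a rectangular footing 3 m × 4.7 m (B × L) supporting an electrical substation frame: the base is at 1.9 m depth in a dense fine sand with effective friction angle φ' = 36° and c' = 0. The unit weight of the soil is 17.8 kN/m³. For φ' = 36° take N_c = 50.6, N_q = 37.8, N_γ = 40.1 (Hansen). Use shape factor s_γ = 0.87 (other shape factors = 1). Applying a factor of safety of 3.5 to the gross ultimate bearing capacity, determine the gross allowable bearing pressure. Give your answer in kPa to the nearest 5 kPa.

q_all ≈ 630 kPa

q = γ·D_f = 17.8 × 1.9 = 33.82 kPa.
q·N_q = 33.82 × 37.8 = 1278.4 kPa
0.5·γ·B·N_γ·s_γ = 0.5 × 17.8 × 3 × 40.1 × 0.87 = 931.48 kPa
q_ult = 1278.4 + 931.48 = 2209.9 kPa.
q_all = q_ult / FS = 2209.9 / 3.5 = 631.39 kPa.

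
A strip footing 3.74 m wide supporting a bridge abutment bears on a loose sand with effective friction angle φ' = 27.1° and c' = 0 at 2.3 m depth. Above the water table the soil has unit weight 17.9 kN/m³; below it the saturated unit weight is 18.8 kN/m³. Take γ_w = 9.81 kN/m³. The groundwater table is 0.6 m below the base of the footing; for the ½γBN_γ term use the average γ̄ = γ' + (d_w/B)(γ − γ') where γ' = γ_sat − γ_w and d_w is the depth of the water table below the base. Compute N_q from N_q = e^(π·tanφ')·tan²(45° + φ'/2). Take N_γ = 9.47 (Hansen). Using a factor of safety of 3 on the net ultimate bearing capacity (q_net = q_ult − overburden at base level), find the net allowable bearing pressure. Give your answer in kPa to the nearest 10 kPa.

N_q = e^(π·tan27.1°)·tan²(58.55°) = 13.34.
q = γ·D_f = 17.9 × 2.3 = 41.17 kPa.
γ' = 8.99 kN/m³; averaging over the depth B below the base, γ̄ = γ' + (d_w/B)(γ − γ') = 10.419 kN/m³.
q·N_q = 41.17 × 13.343 = 549.33 kPa
0.5·γ·B·N_γ = 0.5 × 10.419 × 3.74 × 9.47 = 184.52 kPa
q_ult = 549.33 + 184.52 = 733.84 kPa.
q_net = 733.84 − 41.17 = 692.67 kPa.
q_all(net) = 692.67 / 3 = 230.89 kPa.

q_all(net) ≈ 230 kPa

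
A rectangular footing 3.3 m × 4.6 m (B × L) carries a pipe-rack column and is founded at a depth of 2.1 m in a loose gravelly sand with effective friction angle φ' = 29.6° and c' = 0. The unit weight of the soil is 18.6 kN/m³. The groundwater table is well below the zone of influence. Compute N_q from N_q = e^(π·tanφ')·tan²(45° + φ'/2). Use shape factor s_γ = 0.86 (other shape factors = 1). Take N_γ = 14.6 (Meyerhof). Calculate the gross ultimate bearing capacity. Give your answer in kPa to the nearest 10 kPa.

q_ult ≈ 1070 kPa

tan29.6° = 0.5681, so N_q = e^(π×0.5681)·tan²(59.8°) = 5.958 × 2.952 = 17.59.
Overburden at base level: q = 18.6 × 2.1 = 39.06 kPa.
Surcharge term q·N_q = 39.06 × 17.588 = 686.97 kPa; self-weight term 0.5·γ·B·N_γ·s_γ = 0.5 × 18.6 × 3.3 × 14.6 × 0.86 = 385.34 kPa.
q_ult = 686.97 + 385.34 = 1072.3 kPa.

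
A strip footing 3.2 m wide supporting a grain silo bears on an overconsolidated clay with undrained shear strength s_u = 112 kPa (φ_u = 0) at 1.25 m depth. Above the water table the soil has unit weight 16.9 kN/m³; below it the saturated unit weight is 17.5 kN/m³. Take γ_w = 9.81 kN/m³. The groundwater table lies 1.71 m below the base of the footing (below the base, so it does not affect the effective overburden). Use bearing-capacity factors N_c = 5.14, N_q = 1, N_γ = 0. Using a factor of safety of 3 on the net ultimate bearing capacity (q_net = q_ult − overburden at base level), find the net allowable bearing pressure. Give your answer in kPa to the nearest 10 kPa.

q_all(net) ≈ 190 kPa

Effective surcharge at the founding depth q = γ·D_f = 16.9 × 1.25 = 21.125 kPa.
q_ult = c·N_c + q·N_q
     = 112 × 5.14 + 21.125 × 1
     = 575.68 + 21.125 = 596.8 kPa.
q_net = 596.8 − 21.125 = 575.68 kPa.
q_all(net) = 575.68 / 3 = 191.89 kPa.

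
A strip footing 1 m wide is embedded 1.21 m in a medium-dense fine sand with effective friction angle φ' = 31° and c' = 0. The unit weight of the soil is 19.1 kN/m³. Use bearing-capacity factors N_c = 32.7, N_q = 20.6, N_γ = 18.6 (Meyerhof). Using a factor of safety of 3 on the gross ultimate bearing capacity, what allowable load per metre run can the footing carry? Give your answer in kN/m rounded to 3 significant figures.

≈ 218 kN/m

Overburden at base level: q = 19.1 × 1.21 = 23.111 kPa.
Surcharge term q·N_q = 23.111 × 20.6 = 476.09 kPa; self-weight term 0.5·γ·B·N_γ = 0.5 × 19.1 × 1 × 18.6 = 177.63 kPa.
q_ult = 476.09 + 177.63 = 653.72 kPa.
Gross allowable pressure q_all = 653.72 / 3 = 217.91 kPa.
Allowable wall load = q_all × B = 217.91 × 1 = 217.91 kN per metre run.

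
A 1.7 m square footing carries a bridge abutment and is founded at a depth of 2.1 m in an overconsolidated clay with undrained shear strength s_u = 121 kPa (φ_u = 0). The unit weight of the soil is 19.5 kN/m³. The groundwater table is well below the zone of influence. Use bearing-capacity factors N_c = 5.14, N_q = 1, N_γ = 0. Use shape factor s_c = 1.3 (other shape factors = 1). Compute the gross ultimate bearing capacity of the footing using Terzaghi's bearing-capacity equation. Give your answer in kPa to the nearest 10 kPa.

Effective surcharge at the founding depth q = γ·D_f = 19.5 × 2.1 = 40.95 kPa.
q_ult = c·N_c·s_c + q·N_q
     = 121 × 5.14 × 1.3 + 40.95 × 1
     = 808.52 + 40.95 = 849.47 kPa.

q_ult ≈ 850 kPa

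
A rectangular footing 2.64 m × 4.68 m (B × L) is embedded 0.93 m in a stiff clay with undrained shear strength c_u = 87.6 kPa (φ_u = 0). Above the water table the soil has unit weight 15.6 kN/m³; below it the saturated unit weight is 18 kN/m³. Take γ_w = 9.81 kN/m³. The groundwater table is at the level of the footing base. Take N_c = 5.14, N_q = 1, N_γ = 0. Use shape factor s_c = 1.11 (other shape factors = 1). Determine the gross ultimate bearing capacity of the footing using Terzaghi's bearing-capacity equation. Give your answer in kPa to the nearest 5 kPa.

q_ult ≈ 515 kPa

Overburden at base level: q = 15.6 × 0.93 = 14.508 kPa.
Cohesion term c·N_c·s_c = 87.6 × 5.14 × 1.11 = 499.79 kPa; surcharge term q·N_q = 14.508 × 1 = 14.508 kPa.
q_ult = 499.79 + 14.508 = 514.3 kPa.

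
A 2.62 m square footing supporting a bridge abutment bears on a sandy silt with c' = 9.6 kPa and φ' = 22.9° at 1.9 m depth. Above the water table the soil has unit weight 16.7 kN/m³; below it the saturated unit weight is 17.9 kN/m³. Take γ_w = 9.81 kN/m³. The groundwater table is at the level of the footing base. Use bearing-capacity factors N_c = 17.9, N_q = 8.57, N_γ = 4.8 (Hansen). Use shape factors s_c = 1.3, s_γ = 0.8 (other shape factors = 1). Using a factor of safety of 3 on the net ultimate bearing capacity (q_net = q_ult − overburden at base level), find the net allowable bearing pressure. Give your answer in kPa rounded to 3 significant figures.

q_all(net) ≈ 168 kPa

q = γ·D_f = 16.7 × 1.9 = 31.73 kPa.
For the ½γBN_γ term take γ' = 17.9 − 9.81 = 8.09 kN/m³ (soil below base is submerged).
c·N_c·s_c = 9.6 × 17.9 × 1.3 = 223.39 kPa
q·N_q = 31.73 × 8.57 = 271.93 kPa
0.5·γ·B·N_γ·s_γ = 0.5 × 8.09 × 2.62 × 4.8 × 0.8 = 40.696 kPa
q_ult = 223.39 + 271.93 + 40.696 = 536.01 kPa.
q_net = 536.01 − 31.73 = 504.28 kPa.
q_all(net) = 504.28 / 3 = 168.09 kPa.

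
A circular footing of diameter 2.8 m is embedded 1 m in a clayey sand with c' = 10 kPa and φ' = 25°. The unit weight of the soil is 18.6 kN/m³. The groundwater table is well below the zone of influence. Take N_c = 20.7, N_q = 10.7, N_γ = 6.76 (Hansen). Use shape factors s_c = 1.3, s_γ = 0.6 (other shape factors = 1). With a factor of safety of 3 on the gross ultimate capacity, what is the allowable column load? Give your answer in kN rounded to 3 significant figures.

P_all ≈ 1180 kN

Effective surcharge at the founding depth q = γ·D_f = 18.6 × 1 = 18.6 kPa.
q_ult = c·N_c·s_c + q·N_q + 0.5·γ·B·N_γ·s_γ
     = 10 × 20.7 × 1.3 + 18.6 × 10.7 + 0.5 × 18.6 × 2.8 × 6.76 × 0.6
     = 269.1 + 199.02 + 105.62 = 573.74 kPa.
Gross allowable pressure q_all = 573.74 / 3 = 191.25 kPa.
Footing area = 6.1575 m², so allowable column load = 191.25 × 6.1575 = 1177.6 kN.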